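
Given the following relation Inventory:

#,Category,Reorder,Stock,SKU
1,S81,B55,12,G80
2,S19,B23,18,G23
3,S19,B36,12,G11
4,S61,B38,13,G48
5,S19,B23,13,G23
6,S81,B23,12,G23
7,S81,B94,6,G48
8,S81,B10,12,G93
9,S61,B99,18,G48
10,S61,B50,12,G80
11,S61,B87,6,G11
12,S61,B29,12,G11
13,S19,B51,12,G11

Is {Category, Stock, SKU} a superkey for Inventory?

No

Rows 3 and 13 have the same {Category, Stock, SKU} value (Category=S19, Stock=12, SKU=G11) but are distinct tuples, so {Category, Stock, SKU} does not determine every attribute — not a superkey.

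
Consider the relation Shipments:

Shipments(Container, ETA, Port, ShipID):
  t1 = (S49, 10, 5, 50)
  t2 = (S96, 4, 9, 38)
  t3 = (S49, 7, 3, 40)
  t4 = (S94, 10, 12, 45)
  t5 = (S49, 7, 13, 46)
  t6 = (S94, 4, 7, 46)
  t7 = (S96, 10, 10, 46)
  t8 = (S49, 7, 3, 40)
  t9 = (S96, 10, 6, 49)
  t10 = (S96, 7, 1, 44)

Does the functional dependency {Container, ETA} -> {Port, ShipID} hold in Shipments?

(Container=S49, ETA=10): row 1 → {Port,ShipID} = (5, 50) ✓
(Container=S96, ETA=4): row 2 → {Port,ShipID} = (9, 38) ✓
(Container=S49, ETA=7): rows 3, 5, 8 → {Port,ShipID} takes values {(3, 40), (13, 46)} — violation
(Container=S94, ETA=10): row 4 → {Port,ShipID} = (12, 45) ✓
(Container=S94, ETA=4): row 6 → {Port,ShipID} = (7, 46) ✓
(Container=S96, ETA=10): rows 7, 9 → {Port,ShipID} takes values {(10, 46), (6, 49)} — violation
(Container=S96, ETA=7): row 10 → {Port,ShipID} = (1, 44) ✓
Two rows agree on {Container, ETA} but differ on {Port, ShipID}, so {Container, ETA} -> {Port, ShipID} does not hold.

No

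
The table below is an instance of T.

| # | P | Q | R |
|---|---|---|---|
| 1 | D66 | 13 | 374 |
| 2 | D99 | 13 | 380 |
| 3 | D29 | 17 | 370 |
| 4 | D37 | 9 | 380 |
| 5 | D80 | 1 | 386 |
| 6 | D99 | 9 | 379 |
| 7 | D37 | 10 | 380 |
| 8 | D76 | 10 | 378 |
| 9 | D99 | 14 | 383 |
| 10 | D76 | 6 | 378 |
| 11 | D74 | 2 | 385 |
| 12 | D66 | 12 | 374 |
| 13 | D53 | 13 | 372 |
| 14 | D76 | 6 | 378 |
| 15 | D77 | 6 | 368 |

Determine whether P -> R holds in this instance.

No

P=D66: rows 1, 12 → R = 374, 374 ✓
P=D99: rows 2, 6, 9 → R takes values {380, 379, 383} — violation
P=D29: row 3 → R = 370 ✓
P=D37: rows 4, 7 → R = 380, 380 ✓
P=D80: row 5 → R = 386 ✓
P=D76: rows 8, 10, 14 → R = 378, 378, 378 ✓
P=D74: row 11 → R = 385 ✓
P=D53: row 13 → R = 372 ✓
P=D77: row 15 → R = 368 ✓
Two rows agree on P but differ on R, so P -> R does not hold.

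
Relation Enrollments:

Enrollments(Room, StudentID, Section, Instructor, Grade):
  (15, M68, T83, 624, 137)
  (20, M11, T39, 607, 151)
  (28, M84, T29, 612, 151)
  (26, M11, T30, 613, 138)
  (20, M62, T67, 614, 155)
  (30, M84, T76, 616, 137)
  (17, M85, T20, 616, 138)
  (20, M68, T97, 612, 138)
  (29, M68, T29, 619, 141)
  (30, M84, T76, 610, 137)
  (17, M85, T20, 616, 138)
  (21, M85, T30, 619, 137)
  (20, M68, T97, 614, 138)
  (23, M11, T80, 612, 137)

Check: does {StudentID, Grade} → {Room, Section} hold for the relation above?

(StudentID=M68, Grade=137): 1 row → {Room,Section} = (15, T83) ✓
(StudentID=M11, Grade=151): 1 row → {Room,Section} = (20, T39) ✓
(StudentID=M84, Grade=151): 1 row → {Room,Section} = (28, T29) ✓
(StudentID=M11, Grade=138): 1 row → {Room,Section} = (26, T30) ✓
(StudentID=M62, Grade=155): 1 row → {Room,Section} = (20, T67) ✓
(StudentID=M84, Grade=137): 2 rows → {Room,Section} = (30, T76), (30, T76) ✓
(StudentID=M85, Grade=138): 2 rows → {Room,Section} = (17, T20), (17, T20) ✓
(StudentID=M68, Grade=138): 2 rows → {Room,Section} = (20, T97), (20, T97) ✓
(StudentID=M68, Grade=141): 1 row → {Room,Section} = (29, T29) ✓
(StudentID=M85, Grade=137): 1 row → {Room,Section} = (21, T30) ✓
(StudentID=M11, Grade=137): 1 row → {Room,Section} = (23, T80) ✓
Every {StudentID, Grade} value is associated with a single {Room, Section} value, so {StudentID, Grade} → {Room, Section} holds.

Yes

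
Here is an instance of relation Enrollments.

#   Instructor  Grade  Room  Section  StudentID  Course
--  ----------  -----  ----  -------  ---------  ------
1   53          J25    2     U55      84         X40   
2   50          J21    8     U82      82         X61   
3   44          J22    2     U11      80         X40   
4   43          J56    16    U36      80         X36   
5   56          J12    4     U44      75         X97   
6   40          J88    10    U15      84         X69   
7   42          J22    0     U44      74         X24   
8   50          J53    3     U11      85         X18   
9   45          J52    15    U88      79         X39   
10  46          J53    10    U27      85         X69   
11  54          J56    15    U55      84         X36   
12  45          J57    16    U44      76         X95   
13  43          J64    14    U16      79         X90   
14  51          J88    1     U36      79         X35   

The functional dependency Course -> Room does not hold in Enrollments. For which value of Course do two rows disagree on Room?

Course=X40: rows 1, 3 → Room = 2, 2 ✓
Course=X61: row 2 → Room = 8 ✓
Course=X36: rows 4, 11 → Room takes values {16, 15} — violation
Course=X97: row 5 → Room = 4 ✓
Course=X69: rows 6, 10 → Room = 10, 10 ✓
Course=X24: row 7 → Room = 0 ✓
Course=X18: row 8 → Room = 3 ✓
Course=X39: row 9 → Room = 15 ✓
Course=X95: row 12 → Room = 16 ✓
Course=X90: row 13 → Room = 14 ✓
Course=X35: row 14 → Room = 1 ✓
The only Course value with inconsistent Room is Course=X36.

X36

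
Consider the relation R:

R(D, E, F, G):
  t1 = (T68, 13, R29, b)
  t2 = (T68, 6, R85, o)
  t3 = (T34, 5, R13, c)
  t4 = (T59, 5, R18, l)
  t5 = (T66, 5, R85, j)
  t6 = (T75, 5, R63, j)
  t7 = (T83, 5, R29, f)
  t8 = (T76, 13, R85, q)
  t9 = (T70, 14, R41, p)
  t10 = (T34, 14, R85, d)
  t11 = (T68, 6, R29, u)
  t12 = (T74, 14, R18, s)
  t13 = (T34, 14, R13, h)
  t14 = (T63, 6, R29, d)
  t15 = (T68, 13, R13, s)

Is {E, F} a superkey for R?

Rows 11 and 14 have the same {E, F} value (E=6, F=R29) but are distinct tuples, so {E, F} does not determine every attribute — not a superkey.

No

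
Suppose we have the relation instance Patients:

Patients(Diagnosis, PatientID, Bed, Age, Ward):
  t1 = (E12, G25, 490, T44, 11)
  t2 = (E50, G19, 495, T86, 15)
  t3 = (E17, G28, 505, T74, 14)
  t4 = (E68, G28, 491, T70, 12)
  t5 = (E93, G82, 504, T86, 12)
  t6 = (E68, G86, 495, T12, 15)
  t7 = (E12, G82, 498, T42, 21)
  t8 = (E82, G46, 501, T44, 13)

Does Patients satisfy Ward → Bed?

Ward=11: row 1 → Bed = 490 ✓
Ward=15: rows 2, 6 → Bed = 495, 495 ✓
Ward=14: row 3 → Bed = 505 ✓
Ward=12: rows 4, 5 → Bed takes values {491, 504} — violation
Ward=21: row 7 → Bed = 498 ✓
Ward=13: row 8 → Bed = 501 ✓
Two rows agree on Ward but differ on Bed, so Ward → Bed does not hold.

No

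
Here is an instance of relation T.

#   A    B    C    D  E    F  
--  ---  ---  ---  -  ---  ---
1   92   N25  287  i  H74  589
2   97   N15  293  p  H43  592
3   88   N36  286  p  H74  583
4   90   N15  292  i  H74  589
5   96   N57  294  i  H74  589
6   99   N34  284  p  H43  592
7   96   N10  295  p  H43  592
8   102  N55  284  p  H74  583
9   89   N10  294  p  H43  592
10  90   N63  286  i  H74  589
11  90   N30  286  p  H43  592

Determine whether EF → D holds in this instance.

(E=H74, F=589): rows 1, 4, 5, 10 → D = i, i, i, i ✓
(E=H43, F=592): rows 2, 6, 7, 9, 11 → D = p, p, p, p, p ✓
(E=H74, F=583): rows 3, 8 → D = p, p ✓
Every EF value is associated with a single D value, so EF → D holds.

Yes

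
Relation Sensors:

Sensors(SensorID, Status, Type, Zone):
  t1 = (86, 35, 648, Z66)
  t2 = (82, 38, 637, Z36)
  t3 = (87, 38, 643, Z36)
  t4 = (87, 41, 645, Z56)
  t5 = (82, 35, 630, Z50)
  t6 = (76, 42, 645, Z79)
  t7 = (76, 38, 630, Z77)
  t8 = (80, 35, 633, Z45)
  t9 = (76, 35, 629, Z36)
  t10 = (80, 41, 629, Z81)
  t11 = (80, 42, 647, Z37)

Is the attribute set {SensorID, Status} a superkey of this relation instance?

Yes

All 11 rows have distinct {SensorID, Status} values, so {SensorID, Status} → (all attributes) holds and {SensorID, Status} is a superkey.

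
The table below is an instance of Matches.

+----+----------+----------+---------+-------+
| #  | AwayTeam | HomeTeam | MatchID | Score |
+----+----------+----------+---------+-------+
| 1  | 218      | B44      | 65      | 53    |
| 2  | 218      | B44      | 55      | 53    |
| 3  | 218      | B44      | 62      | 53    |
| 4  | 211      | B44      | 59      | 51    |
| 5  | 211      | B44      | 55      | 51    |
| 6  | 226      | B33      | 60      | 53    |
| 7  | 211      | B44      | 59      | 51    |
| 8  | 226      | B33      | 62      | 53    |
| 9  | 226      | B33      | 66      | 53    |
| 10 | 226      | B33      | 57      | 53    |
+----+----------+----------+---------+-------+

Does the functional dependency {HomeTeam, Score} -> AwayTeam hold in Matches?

(HomeTeam=B44, Score=53): rows 1, 2, 3 → AwayTeam = 218, 218, 218 ✓
(HomeTeam=B44, Score=51): rows 4, 5, 7 → AwayTeam = 211, 211, 211 ✓
(HomeTeam=B33, Score=53): rows 6, 8, 9, 10 → AwayTeam = 226, 226, 226, 226 ✓
Every {HomeTeam, Score} value is associated with a single AwayTeam value, so {HomeTeam, Score} -> AwayTeam holds.

Yes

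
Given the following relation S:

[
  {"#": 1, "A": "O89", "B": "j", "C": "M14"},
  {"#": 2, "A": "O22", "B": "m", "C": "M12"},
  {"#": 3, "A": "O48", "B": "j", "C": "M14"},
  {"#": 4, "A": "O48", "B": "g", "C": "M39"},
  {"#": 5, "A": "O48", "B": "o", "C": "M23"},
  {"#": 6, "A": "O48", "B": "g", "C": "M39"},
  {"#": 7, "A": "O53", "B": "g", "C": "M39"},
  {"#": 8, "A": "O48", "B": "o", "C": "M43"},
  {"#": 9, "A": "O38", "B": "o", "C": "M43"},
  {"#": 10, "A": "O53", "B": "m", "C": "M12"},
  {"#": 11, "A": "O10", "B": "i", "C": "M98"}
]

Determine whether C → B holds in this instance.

Yes

C=M14: rows 1, 3 → B = j, j ✓
C=M12: rows 2, 10 → B = m, m ✓
C=M39: rows 4, 6, 7 → B = g, g, g ✓
C=M23: row 5 → B = o ✓
C=M43: rows 8, 9 → B = o, o ✓
C=M98: row 11 → B = i ✓
Every C value is associated with a single B value, so C → B holds.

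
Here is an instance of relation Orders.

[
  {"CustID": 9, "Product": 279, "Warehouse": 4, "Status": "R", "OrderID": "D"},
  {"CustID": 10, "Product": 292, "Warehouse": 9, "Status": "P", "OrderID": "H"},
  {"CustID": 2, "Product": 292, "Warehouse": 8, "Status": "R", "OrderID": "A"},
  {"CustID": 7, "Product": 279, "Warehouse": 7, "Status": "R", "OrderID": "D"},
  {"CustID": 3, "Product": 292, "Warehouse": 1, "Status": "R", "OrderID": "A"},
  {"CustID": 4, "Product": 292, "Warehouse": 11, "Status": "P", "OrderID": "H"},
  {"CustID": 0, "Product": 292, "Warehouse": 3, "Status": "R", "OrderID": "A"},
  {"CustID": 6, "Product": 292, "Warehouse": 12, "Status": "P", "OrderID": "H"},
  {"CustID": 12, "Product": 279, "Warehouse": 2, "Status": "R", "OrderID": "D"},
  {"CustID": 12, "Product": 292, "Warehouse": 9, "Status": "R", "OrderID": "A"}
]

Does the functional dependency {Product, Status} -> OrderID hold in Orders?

(Product=279, Status=R): 3 rows → OrderID = D, D, D ✓
(Product=292, Status=P): 3 rows → OrderID = H, H, H ✓
(Product=292, Status=R): 4 rows → OrderID = A, A, A, A ✓
Every {Product, Status} value is associated with a single OrderID value, so {Product, Status} -> OrderID holds.

Yes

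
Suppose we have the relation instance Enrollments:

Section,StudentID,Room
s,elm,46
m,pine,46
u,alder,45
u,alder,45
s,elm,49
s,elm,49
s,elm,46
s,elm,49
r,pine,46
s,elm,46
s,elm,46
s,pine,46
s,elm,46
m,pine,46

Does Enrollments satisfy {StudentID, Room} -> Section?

(StudentID=elm, Room=46): 5 rows → Section = s, s, s, s, s ✓
(StudentID=pine, Room=46): 4 rows → Section takes values {m, r, s} — violation
(StudentID=alder, Room=45): 2 rows → Section = u, u ✓
(StudentID=elm, Room=49): 3 rows → Section = s, s, s ✓
Two rows agree on {StudentID, Room} but differ on Section, so {StudentID, Room} -> Section does not hold.

No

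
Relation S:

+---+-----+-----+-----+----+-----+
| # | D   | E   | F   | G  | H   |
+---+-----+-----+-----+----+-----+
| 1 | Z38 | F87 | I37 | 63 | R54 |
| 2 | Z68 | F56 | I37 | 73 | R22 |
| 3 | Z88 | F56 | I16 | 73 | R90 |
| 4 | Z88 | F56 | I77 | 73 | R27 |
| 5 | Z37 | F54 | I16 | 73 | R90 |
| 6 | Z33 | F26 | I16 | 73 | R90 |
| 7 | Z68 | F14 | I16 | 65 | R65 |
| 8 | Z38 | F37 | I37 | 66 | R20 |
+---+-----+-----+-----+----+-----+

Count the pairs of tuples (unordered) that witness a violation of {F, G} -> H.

(F=I16, G=73): all 3 rows agree on H — 0 pairs.

0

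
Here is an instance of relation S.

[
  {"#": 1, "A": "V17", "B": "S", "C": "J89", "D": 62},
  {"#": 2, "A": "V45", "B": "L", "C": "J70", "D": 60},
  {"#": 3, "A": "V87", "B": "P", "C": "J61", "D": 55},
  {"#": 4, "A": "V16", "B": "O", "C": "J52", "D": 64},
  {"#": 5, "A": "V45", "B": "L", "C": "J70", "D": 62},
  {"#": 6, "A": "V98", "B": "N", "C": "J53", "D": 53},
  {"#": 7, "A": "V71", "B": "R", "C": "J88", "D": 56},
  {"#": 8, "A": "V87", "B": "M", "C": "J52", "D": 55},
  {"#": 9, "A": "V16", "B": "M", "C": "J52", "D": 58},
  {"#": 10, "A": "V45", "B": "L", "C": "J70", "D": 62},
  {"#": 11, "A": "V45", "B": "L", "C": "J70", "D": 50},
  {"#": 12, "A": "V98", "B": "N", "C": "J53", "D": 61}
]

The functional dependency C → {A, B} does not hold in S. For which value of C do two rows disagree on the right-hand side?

C=J89: row 1 → {A,B} = (V17, S) ✓
C=J70: rows 2, 5, 10, 11 → {A,B} = (V45, L), (V45, L), (V45, L), (V45, L) ✓
C=J61: row 3 → {A,B} = (V87, P) ✓
C=J52: rows 4, 8, 9 → {A,B} takes values {(V16, O), (V87, M), (V16, M)} — violation
C=J53: rows 6, 12 → {A,B} = (V98, N), (V98, N) ✓
C=J88: row 7 → {A,B} = (V71, R) ✓
The only C value with inconsistent RHS is C=J52.

J52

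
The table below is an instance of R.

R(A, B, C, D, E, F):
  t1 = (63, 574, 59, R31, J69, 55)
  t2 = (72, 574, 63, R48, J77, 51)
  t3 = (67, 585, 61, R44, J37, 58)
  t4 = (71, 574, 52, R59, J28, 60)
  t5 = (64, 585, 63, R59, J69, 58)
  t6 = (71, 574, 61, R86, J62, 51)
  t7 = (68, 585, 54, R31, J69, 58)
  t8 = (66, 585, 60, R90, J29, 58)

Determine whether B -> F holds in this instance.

B=574: rows 1, 2, 4, 6 → F takes values {55, 51, 60} — violation
B=585: rows 3, 5, 7, 8 → F = 58, 58, 58, 58 ✓
Two rows agree on B but differ on F, so B -> F does not hold.

No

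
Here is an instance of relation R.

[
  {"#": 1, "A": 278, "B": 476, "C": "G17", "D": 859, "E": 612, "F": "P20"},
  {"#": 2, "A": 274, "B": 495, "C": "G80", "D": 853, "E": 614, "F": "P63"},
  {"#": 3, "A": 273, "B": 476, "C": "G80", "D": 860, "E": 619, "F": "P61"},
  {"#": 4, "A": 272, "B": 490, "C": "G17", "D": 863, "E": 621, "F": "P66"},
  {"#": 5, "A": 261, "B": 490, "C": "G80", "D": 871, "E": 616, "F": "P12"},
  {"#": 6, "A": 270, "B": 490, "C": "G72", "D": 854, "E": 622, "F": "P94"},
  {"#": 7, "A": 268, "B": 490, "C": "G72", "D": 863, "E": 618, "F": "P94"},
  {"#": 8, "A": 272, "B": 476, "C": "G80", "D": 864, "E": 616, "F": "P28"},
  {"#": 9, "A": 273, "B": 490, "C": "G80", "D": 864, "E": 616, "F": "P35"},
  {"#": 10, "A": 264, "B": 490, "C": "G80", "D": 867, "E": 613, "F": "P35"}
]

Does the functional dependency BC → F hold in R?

(B=476, C=G17): row 1 → F = P20 ✓
(B=495, C=G80): row 2 → F = P63 ✓
(B=476, C=G80): rows 3, 8 → F takes values {P61, P28} — violation
(B=490, C=G17): row 4 → F = P66 ✓
(B=490, C=G80): rows 5, 9, 10 → F takes values {P12, P35} — violation
(B=490, C=G72): rows 6, 7 → F = P94, P94 ✓
Two rows agree on BC but differ on F, so BC → F does not hold.

No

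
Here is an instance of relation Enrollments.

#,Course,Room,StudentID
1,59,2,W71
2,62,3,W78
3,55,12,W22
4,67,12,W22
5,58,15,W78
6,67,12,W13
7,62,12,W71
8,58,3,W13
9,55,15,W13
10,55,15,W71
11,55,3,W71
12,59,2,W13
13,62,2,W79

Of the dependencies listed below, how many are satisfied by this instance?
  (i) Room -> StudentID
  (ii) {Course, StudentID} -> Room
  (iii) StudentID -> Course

0

(i) Room -> StudentID: Room=2: rows 1, 12, 13 → StudentID takes values {W71, W13, W79} — violation; Room=3: rows 2, 8, 11 → StudentID takes values {W78, W13, W71} — violation; Room=12: rows 3, 4, 6, 7 → StudentID takes values {W22, W13, W71} — violation; Room=15: rows 5, 9, 10 → StudentID takes values {W78, W13, W71} — violation — fails.
(ii) {Course, StudentID} -> Room: (Course=55, StudentID=W71): rows 10, 11 → Room takes values {15, 3} — violation — fails.
(iii) StudentID -> Course: StudentID=W71: rows 1, 7, 10, 11 → Course takes values {59, 62, 55} — violation; StudentID=W78: rows 2, 5 → Course takes values {62, 58} — violation; StudentID=W22: rows 3, 4 → Course takes values {55, 67} — violation; StudentID=W13: rows 6, 8, 9, 12 → Course takes values {67, 58, 55, 59} — violation — fails.
None of the 3 dependencies hold.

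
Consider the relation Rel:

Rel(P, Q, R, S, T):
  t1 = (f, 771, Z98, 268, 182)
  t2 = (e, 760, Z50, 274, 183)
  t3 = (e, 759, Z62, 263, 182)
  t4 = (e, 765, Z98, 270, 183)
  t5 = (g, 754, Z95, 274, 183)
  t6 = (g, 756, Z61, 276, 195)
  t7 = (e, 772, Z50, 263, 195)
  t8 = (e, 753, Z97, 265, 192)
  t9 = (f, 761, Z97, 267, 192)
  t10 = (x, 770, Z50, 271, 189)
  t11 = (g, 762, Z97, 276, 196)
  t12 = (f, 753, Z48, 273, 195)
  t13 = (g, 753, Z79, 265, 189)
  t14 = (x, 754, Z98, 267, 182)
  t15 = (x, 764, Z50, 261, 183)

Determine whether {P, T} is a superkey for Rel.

No

Rows 2 and 4 have the same {P, T} value (P=e, T=183) but are distinct tuples, so {P, T} does not determine every attribute — not a superkey.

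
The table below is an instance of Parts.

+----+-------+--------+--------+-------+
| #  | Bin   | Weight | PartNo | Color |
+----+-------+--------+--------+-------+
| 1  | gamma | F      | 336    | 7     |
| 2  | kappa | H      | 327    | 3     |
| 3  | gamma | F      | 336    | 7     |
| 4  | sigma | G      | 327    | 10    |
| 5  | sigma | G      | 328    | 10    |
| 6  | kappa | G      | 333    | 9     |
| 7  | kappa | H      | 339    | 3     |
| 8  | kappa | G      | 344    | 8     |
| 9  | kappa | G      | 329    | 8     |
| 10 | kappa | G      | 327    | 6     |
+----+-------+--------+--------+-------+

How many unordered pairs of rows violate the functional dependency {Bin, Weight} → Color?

5

(Bin=gamma, Weight=F): all 2 rows agree on Color — 0 pairs.
(Bin=kappa, Weight=H): all 2 rows agree on Color — 0 pairs.
(Bin=sigma, Weight=G): all 2 rows agree on Color — 0 pairs.
(Bin=kappa, Weight=G): violating pairs (6,8), (6,9), (6,10), (8,10), (9,10) — 5 pairs.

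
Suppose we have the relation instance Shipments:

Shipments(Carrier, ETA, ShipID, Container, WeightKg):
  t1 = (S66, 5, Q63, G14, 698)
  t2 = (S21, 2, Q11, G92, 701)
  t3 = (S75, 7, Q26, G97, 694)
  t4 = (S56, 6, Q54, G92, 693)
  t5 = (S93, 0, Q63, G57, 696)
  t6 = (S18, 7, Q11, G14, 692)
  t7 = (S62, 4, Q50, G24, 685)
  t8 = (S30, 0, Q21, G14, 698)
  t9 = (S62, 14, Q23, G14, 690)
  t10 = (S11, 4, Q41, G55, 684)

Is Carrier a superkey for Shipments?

Rows 7 and 9 have the same Carrier value Carrier=S62 but are distinct tuples, so Carrier does not determine every attribute — not a superkey.

No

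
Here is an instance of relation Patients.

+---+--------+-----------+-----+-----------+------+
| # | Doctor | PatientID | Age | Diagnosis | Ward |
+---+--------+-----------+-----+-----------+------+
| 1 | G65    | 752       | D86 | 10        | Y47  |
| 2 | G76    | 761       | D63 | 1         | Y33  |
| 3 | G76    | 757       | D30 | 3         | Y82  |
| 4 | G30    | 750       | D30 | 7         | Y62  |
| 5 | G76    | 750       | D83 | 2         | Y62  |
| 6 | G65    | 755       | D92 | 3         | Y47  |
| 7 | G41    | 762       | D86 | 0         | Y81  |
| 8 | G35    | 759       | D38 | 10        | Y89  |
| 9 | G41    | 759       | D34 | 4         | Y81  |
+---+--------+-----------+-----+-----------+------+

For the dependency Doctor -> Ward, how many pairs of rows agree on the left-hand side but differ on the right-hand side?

Doctor=G65: all 2 rows agree on Ward — 0 pairs.
Doctor=G76: violating pairs (2,3), (2,5), (3,5) — 3 pairs.
Doctor=G41: all 2 rows agree on Ward — 0 pairs.

3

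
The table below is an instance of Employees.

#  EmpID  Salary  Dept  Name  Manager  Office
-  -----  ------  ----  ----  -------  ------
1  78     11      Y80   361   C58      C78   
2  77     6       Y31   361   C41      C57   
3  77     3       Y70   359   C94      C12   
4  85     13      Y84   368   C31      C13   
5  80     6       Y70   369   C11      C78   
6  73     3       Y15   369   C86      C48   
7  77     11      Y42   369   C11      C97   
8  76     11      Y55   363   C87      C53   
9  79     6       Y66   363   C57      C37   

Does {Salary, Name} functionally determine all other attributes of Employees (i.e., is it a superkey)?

Yes

All 9 rows have distinct {Salary, Name} values, so {Salary, Name} → (all attributes) holds and {Salary, Name} is a superkey.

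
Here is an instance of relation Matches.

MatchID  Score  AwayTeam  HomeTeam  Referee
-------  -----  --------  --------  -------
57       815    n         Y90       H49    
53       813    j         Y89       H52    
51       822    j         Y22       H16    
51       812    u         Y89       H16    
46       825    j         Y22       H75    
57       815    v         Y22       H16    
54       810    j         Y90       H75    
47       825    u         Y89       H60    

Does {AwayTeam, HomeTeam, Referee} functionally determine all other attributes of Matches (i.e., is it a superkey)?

All 8 rows have distinct {AwayTeam, HomeTeam, Referee} values, so {AwayTeam, HomeTeam, Referee} → (all attributes) holds and {AwayTeam, HomeTeam, Referee} is a superkey.

Yes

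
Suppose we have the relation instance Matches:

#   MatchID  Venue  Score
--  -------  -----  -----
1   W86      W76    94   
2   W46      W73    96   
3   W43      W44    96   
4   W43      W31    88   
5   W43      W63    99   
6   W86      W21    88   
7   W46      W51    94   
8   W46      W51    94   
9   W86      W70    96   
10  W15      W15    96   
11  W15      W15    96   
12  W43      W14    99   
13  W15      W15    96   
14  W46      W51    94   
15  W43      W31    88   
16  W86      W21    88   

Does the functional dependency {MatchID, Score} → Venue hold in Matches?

No

(MatchID=W86, Score=94): row 1 → Venue = W76 ✓
(MatchID=W46, Score=96): row 2 → Venue = W73 ✓
(MatchID=W43, Score=96): row 3 → Venue = W44 ✓
(MatchID=W43, Score=88): rows 4, 15 → Venue = W31, W31 ✓
(MatchID=W43, Score=99): rows 5, 12 → Venue takes values {W63, W14} — violation
(MatchID=W86, Score=88): rows 6, 16 → Venue = W21, W21 ✓
(MatchID=W46, Score=94): rows 7, 8, 14 → Venue = W51, W51, W51 ✓
(MatchID=W86, Score=96): row 9 → Venue = W70 ✓
(MatchID=W15, Score=96): rows 10, 11, 13 → Venue = W15, W15, W15 ✓
Two rows agree on {MatchID, Score} but differ on Venue, so {MatchID, Score} → Venue does not hold.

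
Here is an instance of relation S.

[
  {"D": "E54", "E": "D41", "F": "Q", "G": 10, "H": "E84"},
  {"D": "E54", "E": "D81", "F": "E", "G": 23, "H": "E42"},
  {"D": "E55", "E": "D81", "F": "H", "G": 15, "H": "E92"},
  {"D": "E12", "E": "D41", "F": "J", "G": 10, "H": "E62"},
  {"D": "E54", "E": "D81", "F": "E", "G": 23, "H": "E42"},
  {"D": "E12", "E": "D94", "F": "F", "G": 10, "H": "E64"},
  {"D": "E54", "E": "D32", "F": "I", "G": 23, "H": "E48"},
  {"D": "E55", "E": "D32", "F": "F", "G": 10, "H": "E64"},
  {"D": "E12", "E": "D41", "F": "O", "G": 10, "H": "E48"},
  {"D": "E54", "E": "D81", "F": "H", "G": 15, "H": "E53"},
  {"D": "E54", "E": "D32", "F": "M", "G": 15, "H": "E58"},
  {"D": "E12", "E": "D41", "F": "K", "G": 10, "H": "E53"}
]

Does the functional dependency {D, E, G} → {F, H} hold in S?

(D=E54, E=D41, G=10): 1 row → {F,H} = (Q, E84) ✓
(D=E54, E=D81, G=23): 2 rows → {F,H} = (E, E42), (E, E42) ✓
(D=E55, E=D81, G=15): 1 row → {F,H} = (H, E92) ✓
(D=E12, E=D41, G=10): 3 rows → {F,H} takes values {(J, E62), (O, E48), (K, E53)} — violation
(D=E12, E=D94, G=10): 1 row → {F,H} = (F, E64) ✓
(D=E54, E=D32, G=23): 1 row → {F,H} = (I, E48) ✓
(D=E55, E=D32, G=10): 1 row → {F,H} = (F, E64) ✓
(D=E54, E=D81, G=15): 1 row → {F,H} = (H, E53) ✓
(D=E54, E=D32, G=15): 1 row → {F,H} = (M, E58) ✓
Two rows agree on {D, E, G} but differ on {F, H}, so {D, E, G} → {F, H} does not hold.

No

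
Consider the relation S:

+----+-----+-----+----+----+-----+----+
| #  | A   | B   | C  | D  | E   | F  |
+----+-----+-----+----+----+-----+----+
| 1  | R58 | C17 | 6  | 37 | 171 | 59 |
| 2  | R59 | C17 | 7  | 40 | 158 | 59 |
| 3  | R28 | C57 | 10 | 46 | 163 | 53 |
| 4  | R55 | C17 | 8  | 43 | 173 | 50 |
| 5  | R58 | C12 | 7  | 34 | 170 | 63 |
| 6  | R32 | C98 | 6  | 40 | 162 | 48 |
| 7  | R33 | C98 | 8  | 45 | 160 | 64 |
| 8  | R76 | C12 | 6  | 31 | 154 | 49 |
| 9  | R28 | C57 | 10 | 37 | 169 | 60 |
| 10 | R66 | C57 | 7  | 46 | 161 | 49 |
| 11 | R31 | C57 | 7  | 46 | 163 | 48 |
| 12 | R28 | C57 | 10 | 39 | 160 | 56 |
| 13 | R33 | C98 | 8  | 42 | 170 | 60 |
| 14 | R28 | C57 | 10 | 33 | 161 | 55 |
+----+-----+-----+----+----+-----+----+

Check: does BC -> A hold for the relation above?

No

(B=C17, C=6): row 1 → A = R58 ✓
(B=C17, C=7): row 2 → A = R59 ✓
(B=C57, C=10): rows 3, 9, 12, 14 → A = R28, R28, R28, R28 ✓
(B=C17, C=8): row 4 → A = R55 ✓
(B=C12, C=7): row 5 → A = R58 ✓
(B=C98, C=6): row 6 → A = R32 ✓
(B=C98, C=8): rows 7, 13 → A = R33, R33 ✓
(B=C12, C=6): row 8 → A = R76 ✓
(B=C57, C=7): rows 10, 11 → A takes values {R66, R31} — violation
Two rows agree on BC but differ on A, so BC -> A does not hold.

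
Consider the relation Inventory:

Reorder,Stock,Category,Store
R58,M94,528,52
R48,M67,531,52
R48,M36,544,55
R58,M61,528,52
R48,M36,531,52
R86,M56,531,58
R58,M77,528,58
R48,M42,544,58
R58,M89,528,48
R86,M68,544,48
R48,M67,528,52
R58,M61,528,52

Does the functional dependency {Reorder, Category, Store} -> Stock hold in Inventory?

(Reorder=R58, Category=528, Store=52): 3 rows → Stock takes values {M94, M61} — violation
(Reorder=R48, Category=531, Store=52): 2 rows → Stock takes values {M67, M36} — violation
(Reorder=R48, Category=544, Store=55): 1 row → Stock = M36 ✓
(Reorder=R86, Category=531, Store=58): 1 row → Stock = M56 ✓
(Reorder=R58, Category=528, Store=58): 1 row → Stock = M77 ✓
(Reorder=R48, Category=544, Store=58): 1 row → Stock = M42 ✓
(Reorder=R58, Category=528, Store=48): 1 row → Stock = M89 ✓
(Reorder=R86, Category=544, Store=48): 1 row → Stock = M68 ✓
(Reorder=R48, Category=528, Store=52): 1 row → Stock = M67 ✓
Two rows agree on {Reorder, Category, Store} but differ on Stock, so {Reorder, Category, Store} -> Stock does not hold.

No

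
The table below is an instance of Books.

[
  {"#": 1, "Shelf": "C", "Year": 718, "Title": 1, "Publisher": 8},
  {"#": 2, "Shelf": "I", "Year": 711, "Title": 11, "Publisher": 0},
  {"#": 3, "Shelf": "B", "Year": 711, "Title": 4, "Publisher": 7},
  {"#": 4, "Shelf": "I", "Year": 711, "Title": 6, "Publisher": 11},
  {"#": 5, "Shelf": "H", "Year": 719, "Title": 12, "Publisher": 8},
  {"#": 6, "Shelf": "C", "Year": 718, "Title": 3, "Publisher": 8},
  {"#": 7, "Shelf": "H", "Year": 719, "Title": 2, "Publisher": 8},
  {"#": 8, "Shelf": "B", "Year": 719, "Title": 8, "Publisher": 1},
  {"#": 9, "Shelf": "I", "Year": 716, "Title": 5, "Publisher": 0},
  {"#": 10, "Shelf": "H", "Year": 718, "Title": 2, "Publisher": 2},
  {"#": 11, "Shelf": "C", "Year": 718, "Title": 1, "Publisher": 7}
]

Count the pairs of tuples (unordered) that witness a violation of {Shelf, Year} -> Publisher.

(Shelf=C, Year=718): violating pairs (1,11), (6,11) — 2 pairs.
(Shelf=I, Year=711): violating pairs (2,4) — 1 pair.
(Shelf=H, Year=719): all 2 rows agree on Publisher — 0 pairs.

3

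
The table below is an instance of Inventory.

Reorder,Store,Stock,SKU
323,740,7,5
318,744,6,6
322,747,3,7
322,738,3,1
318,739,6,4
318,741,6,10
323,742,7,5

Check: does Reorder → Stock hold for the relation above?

Reorder=323: 2 rows → Stock = 7, 7 ✓
Reorder=318: 3 rows → Stock = 6, 6, 6 ✓
Reorder=322: 2 rows → Stock = 3, 3 ✓
Every Reorder value is associated with a single Stock value, so Reorder → Stock holds.

Yes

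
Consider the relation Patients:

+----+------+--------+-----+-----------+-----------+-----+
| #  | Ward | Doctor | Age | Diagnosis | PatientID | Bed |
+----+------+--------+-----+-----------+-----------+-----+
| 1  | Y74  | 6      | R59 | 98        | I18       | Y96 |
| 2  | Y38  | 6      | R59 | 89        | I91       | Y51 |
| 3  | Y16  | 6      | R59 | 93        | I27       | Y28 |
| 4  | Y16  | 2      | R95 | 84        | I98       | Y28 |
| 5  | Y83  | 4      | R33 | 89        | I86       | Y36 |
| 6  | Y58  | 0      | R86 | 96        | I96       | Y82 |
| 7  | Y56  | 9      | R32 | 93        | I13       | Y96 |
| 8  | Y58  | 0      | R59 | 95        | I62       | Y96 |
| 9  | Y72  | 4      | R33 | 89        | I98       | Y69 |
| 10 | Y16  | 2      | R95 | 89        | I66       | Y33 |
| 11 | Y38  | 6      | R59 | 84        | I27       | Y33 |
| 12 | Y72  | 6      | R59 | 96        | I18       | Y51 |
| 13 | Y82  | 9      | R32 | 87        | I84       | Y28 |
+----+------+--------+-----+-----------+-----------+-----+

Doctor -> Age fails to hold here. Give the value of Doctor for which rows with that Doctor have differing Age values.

0

Doctor=6: rows 1, 2, 3, 11, 12 → Age = R59, R59, R59, R59, R59 ✓
Doctor=2: rows 4, 10 → Age = R95, R95 ✓
Doctor=4: rows 5, 9 → Age = R33, R33 ✓
Doctor=0: rows 6, 8 → Age takes values {R86, R59} — violation
Doctor=9: rows 7, 13 → Age = R32, R32 ✓
The only Doctor value with inconsistent Age is Doctor=0.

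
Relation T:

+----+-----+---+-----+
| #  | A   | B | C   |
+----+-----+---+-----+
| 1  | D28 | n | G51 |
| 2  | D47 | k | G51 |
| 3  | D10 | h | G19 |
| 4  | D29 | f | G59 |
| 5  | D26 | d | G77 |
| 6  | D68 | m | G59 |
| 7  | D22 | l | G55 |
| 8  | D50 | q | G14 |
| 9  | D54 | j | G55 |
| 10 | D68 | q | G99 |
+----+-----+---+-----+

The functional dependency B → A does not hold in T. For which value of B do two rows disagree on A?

q

B=n: row 1 → A = D28 ✓
B=k: row 2 → A = D47 ✓
B=h: row 3 → A = D10 ✓
B=f: row 4 → A = D29 ✓
B=d: row 5 → A = D26 ✓
B=m: row 6 → A = D68 ✓
B=l: row 7 → A = D22 ✓
B=q: rows 8, 10 → A takes values {D50, D68} — violation
B=j: row 9 → A = D54 ✓
The only B value with inconsistent A is B=q.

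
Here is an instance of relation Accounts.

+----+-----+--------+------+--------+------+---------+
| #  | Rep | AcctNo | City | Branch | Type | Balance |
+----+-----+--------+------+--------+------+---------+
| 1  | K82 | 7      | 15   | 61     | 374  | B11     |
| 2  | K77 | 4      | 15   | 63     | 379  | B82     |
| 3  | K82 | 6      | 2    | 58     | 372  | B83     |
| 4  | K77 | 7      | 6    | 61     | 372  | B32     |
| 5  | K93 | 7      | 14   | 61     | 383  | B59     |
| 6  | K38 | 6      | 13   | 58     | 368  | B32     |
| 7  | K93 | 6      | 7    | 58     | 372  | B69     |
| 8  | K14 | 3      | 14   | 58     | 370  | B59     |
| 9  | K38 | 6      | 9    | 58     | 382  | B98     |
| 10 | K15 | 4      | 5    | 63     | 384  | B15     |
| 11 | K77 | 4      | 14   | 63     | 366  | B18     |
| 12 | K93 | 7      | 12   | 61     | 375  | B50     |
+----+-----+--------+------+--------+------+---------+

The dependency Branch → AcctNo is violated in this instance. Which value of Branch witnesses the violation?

Branch=61: rows 1, 4, 5, 12 → AcctNo = 7, 7, 7, 7 ✓
Branch=63: rows 2, 10, 11 → AcctNo = 4, 4, 4 ✓
Branch=58: rows 3, 6, 7, 8, 9 → AcctNo takes values {6, 3} — violation
The only Branch value with inconsistent AcctNo is Branch=58.

58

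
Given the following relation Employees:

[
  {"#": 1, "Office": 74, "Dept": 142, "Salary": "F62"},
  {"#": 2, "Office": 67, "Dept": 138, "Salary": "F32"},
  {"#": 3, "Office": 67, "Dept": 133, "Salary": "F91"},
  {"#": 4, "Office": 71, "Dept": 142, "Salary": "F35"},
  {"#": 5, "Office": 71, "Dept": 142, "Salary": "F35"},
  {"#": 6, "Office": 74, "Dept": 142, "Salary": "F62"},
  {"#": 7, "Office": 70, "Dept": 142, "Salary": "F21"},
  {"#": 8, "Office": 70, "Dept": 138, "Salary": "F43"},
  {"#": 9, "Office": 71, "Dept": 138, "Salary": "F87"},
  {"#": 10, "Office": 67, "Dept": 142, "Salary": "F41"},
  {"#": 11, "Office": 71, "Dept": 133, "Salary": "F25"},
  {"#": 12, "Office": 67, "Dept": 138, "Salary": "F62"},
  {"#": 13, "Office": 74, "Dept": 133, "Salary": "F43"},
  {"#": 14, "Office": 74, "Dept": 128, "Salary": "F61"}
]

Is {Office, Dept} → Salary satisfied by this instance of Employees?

(Office=74, Dept=142): rows 1, 6 → Salary = F62, F62 ✓
(Office=67, Dept=138): rows 2, 12 → Salary takes values {F32, F62} — violation
(Office=67, Dept=133): row 3 → Salary = F91 ✓
(Office=71, Dept=142): rows 4, 5 → Salary = F35, F35 ✓
(Office=70, Dept=142): row 7 → Salary = F21 ✓
(Office=70, Dept=138): row 8 → Salary = F43 ✓
(Office=71, Dept=138): row 9 → Salary = F87 ✓
(Office=67, Dept=142): row 10 → Salary = F41 ✓
(Office=71, Dept=133): row 11 → Salary = F25 ✓
(Office=74, Dept=133): row 13 → Salary = F43 ✓
(Office=74, Dept=128): row 14 → Salary = F61 ✓
Two rows agree on {Office, Dept} but differ on Salary, so {Office, Dept} → Salary does not hold.

No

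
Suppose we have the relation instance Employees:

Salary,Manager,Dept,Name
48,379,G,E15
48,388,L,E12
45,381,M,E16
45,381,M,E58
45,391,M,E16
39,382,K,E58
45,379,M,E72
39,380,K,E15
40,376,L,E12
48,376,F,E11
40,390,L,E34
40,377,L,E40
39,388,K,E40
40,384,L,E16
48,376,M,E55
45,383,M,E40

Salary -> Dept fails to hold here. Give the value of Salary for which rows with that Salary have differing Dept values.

Salary=48: 4 rows → Dept takes values {G, L, F, M} — violation
Salary=45: 5 rows → Dept = M, M, M, M, M ✓
Salary=39: 3 rows → Dept = K, K, K ✓
Salary=40: 4 rows → Dept = L, L, L, L ✓
The only Salary value with inconsistent Dept is Salary=48.

48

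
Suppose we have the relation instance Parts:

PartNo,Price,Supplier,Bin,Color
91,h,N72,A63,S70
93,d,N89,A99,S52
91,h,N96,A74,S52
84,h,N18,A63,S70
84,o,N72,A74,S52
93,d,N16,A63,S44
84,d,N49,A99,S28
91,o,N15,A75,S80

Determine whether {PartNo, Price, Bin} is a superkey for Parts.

Yes

All 8 rows have distinct {PartNo, Price, Bin} values, so {PartNo, Price, Bin} → (all attributes) holds and {PartNo, Price, Bin} is a superkey.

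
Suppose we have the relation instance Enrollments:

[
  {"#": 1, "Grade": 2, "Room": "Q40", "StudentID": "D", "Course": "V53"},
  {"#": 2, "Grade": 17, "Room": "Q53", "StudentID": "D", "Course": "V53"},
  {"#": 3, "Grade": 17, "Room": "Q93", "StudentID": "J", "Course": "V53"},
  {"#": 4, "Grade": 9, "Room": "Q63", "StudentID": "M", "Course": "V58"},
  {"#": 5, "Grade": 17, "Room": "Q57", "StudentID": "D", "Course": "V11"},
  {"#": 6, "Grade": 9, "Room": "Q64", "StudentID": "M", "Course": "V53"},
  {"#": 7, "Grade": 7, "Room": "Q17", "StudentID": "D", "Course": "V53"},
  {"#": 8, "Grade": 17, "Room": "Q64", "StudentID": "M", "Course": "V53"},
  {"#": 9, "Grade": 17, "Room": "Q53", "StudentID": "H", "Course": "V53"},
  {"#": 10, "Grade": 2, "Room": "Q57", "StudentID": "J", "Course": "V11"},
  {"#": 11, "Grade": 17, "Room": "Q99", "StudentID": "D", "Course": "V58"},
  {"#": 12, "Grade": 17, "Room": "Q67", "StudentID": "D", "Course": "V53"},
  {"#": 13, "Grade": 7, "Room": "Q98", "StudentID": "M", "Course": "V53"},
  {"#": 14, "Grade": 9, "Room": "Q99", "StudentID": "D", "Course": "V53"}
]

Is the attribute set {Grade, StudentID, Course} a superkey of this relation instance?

No

Rows 2 and 12 have the same {Grade, StudentID, Course} value (Grade=17, StudentID=D, Course=V53) but are distinct tuples, so {Grade, StudentID, Course} does not determine every attribute — not a superkey.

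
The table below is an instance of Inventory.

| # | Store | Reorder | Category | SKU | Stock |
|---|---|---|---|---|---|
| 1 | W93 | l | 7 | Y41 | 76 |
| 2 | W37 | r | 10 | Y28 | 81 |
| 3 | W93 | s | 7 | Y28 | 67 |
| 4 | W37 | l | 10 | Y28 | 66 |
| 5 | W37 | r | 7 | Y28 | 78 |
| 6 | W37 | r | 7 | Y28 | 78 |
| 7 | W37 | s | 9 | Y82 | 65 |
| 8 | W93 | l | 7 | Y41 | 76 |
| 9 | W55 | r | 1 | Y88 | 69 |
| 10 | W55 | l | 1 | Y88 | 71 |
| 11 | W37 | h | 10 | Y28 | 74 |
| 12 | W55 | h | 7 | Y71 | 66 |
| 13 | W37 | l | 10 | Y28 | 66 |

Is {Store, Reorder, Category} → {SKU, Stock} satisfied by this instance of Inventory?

Yes

(Store=W93, Reorder=l, Category=7): rows 1, 8 → {SKU,Stock} = (Y41, 76), (Y41, 76) ✓
(Store=W37, Reorder=r, Category=10): row 2 → {SKU,Stock} = (Y28, 81) ✓
(Store=W93, Reorder=s, Category=7): row 3 → {SKU,Stock} = (Y28, 67) ✓
(Store=W37, Reorder=l, Category=10): rows 4, 13 → {SKU,Stock} = (Y28, 66), (Y28, 66) ✓
(Store=W37, Reorder=r, Category=7): rows 5, 6 → {SKU,Stock} = (Y28, 78), (Y28, 78) ✓
(Store=W37, Reorder=s, Category=9): row 7 → {SKU,Stock} = (Y82, 65) ✓
(Store=W55, Reorder=r, Category=1): row 9 → {SKU,Stock} = (Y88, 69) ✓
(Store=W55, Reorder=l, Category=1): row 10 → {SKU,Stock} = (Y88, 71) ✓
(Store=W37, Reorder=h, Category=10): row 11 → {SKU,Stock} = (Y28, 74) ✓
(Store=W55, Reorder=h, Category=7): row 12 → {SKU,Stock} = (Y71, 66) ✓
Every {Store, Reorder, Category} value is associated with a single {SKU, Stock} value, so {Store, Reorder, Category} → {SKU, Stock} holds.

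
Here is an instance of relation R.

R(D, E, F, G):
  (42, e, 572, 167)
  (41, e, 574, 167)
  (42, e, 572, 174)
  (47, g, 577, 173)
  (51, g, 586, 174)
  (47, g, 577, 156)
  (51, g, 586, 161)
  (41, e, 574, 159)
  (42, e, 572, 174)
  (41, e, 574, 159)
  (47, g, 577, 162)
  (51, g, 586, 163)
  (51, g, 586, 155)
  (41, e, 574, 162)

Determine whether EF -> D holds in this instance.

Yes

(E=e, F=572): 3 rows → D = 42, 42, 42 ✓
(E=e, F=574): 4 rows → D = 41, 41, 41, 41 ✓
(E=g, F=577): 3 rows → D = 47, 47, 47 ✓
(E=g, F=586): 4 rows → D = 51, 51, 51, 51 ✓
Every EF value is associated with a single D value, so EF -> D holds.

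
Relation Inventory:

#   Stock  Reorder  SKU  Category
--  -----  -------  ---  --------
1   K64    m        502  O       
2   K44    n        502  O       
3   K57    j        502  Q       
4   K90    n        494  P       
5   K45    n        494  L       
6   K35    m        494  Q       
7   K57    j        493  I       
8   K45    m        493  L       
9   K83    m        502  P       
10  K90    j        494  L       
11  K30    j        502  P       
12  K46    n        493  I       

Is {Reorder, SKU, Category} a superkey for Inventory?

All 12 rows have distinct {Reorder, SKU, Category} values, so {Reorder, SKU, Category} → (all attributes) holds and {Reorder, SKU, Category} is a superkey.

Yes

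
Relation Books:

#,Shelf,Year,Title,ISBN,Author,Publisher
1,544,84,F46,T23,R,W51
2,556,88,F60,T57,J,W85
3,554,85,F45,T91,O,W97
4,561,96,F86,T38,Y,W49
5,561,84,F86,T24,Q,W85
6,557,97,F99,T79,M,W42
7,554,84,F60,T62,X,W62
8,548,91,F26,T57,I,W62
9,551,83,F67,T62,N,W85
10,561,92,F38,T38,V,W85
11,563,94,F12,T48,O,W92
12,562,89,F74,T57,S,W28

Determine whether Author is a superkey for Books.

No

Rows 3 and 11 have the same Author value Author=O but are distinct tuples, so Author does not determine every attribute — not a superkey.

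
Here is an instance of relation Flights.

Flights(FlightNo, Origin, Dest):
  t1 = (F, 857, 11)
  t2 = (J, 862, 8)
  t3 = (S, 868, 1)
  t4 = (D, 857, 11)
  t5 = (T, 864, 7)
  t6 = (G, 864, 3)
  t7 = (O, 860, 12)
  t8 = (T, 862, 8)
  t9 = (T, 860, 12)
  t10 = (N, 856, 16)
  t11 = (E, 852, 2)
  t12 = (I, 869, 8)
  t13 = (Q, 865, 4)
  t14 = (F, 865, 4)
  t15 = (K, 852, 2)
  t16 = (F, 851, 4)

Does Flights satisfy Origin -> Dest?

No

Origin=857: rows 1, 4 → Dest = 11, 11 ✓
Origin=862: rows 2, 8 → Dest = 8, 8 ✓
Origin=868: row 3 → Dest = 1 ✓
Origin=864: rows 5, 6 → Dest takes values {7, 3} — violation
Origin=860: rows 7, 9 → Dest = 12, 12 ✓
Origin=856: row 10 → Dest = 16 ✓
Origin=852: rows 11, 15 → Dest = 2, 2 ✓
Origin=869: row 12 → Dest = 8 ✓
Origin=865: rows 13, 14 → Dest = 4, 4 ✓
Origin=851: row 16 → Dest = 4 ✓
Two rows agree on Origin but differ on Dest, so Origin -> Dest does not hold.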